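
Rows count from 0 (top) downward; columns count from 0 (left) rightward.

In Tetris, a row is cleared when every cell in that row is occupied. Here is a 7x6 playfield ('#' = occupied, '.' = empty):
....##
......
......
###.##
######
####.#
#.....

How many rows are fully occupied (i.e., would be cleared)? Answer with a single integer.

Check each row:
  row 0: 4 empty cells -> not full
  row 1: 6 empty cells -> not full
  row 2: 6 empty cells -> not full
  row 3: 1 empty cell -> not full
  row 4: 0 empty cells -> FULL (clear)
  row 5: 1 empty cell -> not full
  row 6: 5 empty cells -> not full
Total rows cleared: 1

Answer: 1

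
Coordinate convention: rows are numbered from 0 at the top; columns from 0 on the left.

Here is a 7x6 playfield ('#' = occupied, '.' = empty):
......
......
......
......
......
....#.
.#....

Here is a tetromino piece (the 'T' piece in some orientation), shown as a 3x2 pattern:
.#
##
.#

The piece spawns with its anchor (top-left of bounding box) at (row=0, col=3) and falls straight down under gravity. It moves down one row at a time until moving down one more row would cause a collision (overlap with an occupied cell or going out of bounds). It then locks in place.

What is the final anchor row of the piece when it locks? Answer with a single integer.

Spawn at (row=0, col=3). Try each row:
  row 0: fits
  row 1: fits
  row 2: fits
  row 3: blocked -> lock at row 2

Answer: 2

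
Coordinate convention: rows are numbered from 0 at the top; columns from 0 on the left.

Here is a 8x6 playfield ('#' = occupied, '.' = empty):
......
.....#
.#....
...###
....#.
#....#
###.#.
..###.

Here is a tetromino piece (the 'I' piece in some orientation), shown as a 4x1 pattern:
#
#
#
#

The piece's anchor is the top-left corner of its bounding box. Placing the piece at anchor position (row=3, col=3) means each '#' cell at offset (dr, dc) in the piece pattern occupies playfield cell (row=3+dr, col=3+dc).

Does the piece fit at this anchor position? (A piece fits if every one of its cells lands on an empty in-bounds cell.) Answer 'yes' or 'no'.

Check each piece cell at anchor (3, 3):
  offset (0,0) -> (3,3): occupied ('#') -> FAIL
  offset (1,0) -> (4,3): empty -> OK
  offset (2,0) -> (5,3): empty -> OK
  offset (3,0) -> (6,3): empty -> OK
All cells valid: no

Answer: no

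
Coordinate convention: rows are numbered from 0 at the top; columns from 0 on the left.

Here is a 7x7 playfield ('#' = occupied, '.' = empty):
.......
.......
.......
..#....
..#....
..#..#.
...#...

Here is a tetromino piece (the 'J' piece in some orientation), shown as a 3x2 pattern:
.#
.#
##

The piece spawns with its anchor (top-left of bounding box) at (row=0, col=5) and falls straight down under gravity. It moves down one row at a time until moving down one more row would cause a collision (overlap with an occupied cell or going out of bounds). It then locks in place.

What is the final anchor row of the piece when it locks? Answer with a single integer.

Spawn at (row=0, col=5). Try each row:
  row 0: fits
  row 1: fits
  row 2: fits
  row 3: blocked -> lock at row 2

Answer: 2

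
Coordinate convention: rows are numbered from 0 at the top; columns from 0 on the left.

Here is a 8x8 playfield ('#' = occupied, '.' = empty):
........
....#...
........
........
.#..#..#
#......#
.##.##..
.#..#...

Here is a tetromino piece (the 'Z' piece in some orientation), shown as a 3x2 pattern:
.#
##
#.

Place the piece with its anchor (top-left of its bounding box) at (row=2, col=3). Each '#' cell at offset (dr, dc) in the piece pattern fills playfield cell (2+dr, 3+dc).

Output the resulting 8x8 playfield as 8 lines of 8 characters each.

Answer: ........
....#...
....#...
...##...
.#.##..#
#......#
.##.##..
.#..#...

Derivation:
Fill (2+0,3+1) = (2,4)
Fill (2+1,3+0) = (3,3)
Fill (2+1,3+1) = (3,4)
Fill (2+2,3+0) = (4,3)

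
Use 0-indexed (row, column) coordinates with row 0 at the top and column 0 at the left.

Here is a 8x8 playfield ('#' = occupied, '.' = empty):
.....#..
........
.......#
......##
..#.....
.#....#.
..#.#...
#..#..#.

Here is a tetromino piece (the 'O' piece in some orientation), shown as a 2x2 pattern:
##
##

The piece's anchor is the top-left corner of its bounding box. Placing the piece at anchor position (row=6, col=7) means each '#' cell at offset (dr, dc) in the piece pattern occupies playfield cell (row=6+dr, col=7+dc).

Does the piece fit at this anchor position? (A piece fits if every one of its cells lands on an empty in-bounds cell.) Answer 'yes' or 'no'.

Check each piece cell at anchor (6, 7):
  offset (0,0) -> (6,7): empty -> OK
  offset (0,1) -> (6,8): out of bounds -> FAIL
  offset (1,0) -> (7,7): empty -> OK
  offset (1,1) -> (7,8): out of bounds -> FAIL
All cells valid: no

Answer: no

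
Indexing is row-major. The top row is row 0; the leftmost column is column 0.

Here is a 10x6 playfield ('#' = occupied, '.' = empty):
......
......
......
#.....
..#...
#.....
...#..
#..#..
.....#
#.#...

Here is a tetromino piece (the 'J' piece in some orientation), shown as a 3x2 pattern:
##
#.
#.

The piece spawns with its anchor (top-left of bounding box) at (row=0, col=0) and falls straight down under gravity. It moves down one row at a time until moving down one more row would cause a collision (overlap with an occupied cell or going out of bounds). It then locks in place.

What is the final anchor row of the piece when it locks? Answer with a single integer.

Answer: 0

Derivation:
Spawn at (row=0, col=0). Try each row:
  row 0: fits
  row 1: blocked -> lock at row 0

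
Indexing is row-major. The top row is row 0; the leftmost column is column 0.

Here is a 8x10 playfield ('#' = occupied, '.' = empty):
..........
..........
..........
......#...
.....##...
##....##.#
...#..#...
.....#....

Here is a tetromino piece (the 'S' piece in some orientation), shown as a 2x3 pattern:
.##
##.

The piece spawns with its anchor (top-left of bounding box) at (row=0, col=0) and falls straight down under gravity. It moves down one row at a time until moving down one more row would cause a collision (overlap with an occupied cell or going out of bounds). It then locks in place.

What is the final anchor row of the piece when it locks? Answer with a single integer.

Spawn at (row=0, col=0). Try each row:
  row 0: fits
  row 1: fits
  row 2: fits
  row 3: fits
  row 4: blocked -> lock at row 3

Answer: 3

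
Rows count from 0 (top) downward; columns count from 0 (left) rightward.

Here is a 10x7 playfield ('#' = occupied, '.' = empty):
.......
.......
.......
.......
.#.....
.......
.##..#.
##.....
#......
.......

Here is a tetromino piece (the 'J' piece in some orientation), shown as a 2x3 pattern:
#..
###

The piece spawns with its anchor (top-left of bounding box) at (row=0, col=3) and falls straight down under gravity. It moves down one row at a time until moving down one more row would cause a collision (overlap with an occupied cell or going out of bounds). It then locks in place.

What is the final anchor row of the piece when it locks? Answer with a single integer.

Answer: 4

Derivation:
Spawn at (row=0, col=3). Try each row:
  row 0: fits
  row 1: fits
  row 2: fits
  row 3: fits
  row 4: fits
  row 5: blocked -> lock at row 4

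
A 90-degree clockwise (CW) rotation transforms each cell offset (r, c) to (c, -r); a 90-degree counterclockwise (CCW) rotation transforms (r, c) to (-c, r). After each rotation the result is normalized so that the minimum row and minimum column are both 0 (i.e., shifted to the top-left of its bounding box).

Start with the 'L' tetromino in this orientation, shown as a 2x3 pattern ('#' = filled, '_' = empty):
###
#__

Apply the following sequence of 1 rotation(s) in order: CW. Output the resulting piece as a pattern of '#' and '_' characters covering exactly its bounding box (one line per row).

Start:
###
#__
After rotation 1 (CW):
##
_#
_#

Answer: ##
_#
_#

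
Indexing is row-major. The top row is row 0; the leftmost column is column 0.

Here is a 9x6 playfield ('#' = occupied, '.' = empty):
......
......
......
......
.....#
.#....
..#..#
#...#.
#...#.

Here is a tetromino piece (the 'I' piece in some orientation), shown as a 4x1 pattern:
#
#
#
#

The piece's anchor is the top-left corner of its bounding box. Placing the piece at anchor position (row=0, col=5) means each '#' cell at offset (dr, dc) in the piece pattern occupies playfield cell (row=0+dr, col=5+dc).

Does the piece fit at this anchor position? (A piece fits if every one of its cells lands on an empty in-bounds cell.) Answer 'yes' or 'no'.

Answer: yes

Derivation:
Check each piece cell at anchor (0, 5):
  offset (0,0) -> (0,5): empty -> OK
  offset (1,0) -> (1,5): empty -> OK
  offset (2,0) -> (2,5): empty -> OK
  offset (3,0) -> (3,5): empty -> OK
All cells valid: yes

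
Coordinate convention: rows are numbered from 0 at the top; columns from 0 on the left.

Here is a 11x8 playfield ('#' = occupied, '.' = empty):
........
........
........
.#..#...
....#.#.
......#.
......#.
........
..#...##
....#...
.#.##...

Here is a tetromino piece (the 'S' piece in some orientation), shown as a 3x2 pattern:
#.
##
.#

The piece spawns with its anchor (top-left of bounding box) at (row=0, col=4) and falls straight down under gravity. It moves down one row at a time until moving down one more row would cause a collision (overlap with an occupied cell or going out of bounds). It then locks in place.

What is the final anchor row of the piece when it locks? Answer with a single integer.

Answer: 1

Derivation:
Spawn at (row=0, col=4). Try each row:
  row 0: fits
  row 1: fits
  row 2: blocked -> lock at row 1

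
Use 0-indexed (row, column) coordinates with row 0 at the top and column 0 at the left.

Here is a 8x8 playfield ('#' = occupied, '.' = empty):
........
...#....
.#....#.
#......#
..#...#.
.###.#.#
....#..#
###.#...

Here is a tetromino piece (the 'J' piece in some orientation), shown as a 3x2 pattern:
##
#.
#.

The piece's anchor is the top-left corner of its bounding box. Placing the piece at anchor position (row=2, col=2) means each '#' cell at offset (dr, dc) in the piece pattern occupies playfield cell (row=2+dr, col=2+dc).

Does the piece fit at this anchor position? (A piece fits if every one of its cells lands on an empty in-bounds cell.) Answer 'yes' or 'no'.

Answer: no

Derivation:
Check each piece cell at anchor (2, 2):
  offset (0,0) -> (2,2): empty -> OK
  offset (0,1) -> (2,3): empty -> OK
  offset (1,0) -> (3,2): empty -> OK
  offset (2,0) -> (4,2): occupied ('#') -> FAIL
All cells valid: no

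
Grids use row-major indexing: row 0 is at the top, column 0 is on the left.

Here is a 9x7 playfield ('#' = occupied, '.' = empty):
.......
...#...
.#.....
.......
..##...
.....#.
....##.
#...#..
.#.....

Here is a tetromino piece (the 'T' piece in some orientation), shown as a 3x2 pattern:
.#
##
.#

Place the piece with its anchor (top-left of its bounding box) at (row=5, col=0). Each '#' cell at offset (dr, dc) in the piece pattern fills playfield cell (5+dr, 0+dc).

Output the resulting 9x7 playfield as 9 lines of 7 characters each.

Fill (5+0,0+1) = (5,1)
Fill (5+1,0+0) = (6,0)
Fill (5+1,0+1) = (6,1)
Fill (5+2,0+1) = (7,1)

Answer: .......
...#...
.#.....
.......
..##...
.#...#.
##..##.
##..#..
.#.....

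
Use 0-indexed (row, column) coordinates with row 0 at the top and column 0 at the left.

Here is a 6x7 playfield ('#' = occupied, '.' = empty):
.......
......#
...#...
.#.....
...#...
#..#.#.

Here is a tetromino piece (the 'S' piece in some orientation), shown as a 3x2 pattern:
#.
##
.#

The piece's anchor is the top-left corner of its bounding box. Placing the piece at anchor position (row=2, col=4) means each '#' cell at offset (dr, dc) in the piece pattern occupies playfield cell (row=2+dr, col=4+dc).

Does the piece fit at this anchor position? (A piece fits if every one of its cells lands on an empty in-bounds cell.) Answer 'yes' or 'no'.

Answer: yes

Derivation:
Check each piece cell at anchor (2, 4):
  offset (0,0) -> (2,4): empty -> OK
  offset (1,0) -> (3,4): empty -> OK
  offset (1,1) -> (3,5): empty -> OK
  offset (2,1) -> (4,5): empty -> OK
All cells valid: yes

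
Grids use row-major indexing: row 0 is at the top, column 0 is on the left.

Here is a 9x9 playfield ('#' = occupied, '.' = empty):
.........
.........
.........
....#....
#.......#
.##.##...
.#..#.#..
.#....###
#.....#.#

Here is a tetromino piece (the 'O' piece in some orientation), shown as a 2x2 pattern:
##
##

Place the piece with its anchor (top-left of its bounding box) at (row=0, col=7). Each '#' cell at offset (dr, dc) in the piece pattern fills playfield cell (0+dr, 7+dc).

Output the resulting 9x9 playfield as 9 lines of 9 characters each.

Fill (0+0,7+0) = (0,7)
Fill (0+0,7+1) = (0,8)
Fill (0+1,7+0) = (1,7)
Fill (0+1,7+1) = (1,8)

Answer: .......##
.......##
.........
....#....
#.......#
.##.##...
.#..#.#..
.#....###
#.....#.#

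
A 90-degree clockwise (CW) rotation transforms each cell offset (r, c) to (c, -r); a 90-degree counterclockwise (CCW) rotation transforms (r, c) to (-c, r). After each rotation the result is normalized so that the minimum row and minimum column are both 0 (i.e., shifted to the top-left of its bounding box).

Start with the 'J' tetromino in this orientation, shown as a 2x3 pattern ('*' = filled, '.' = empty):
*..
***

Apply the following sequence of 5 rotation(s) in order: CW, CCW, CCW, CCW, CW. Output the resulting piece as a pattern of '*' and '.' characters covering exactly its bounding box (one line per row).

Answer: .*
.*
**

Derivation:
Start:
*..
***
After rotation 1 (CW):
**
*.
*.
After rotation 2 (CCW):
*..
***
After rotation 3 (CCW):
.*
.*
**
After rotation 4 (CCW):
***
..*
After rotation 5 (CW):
.*
.*
**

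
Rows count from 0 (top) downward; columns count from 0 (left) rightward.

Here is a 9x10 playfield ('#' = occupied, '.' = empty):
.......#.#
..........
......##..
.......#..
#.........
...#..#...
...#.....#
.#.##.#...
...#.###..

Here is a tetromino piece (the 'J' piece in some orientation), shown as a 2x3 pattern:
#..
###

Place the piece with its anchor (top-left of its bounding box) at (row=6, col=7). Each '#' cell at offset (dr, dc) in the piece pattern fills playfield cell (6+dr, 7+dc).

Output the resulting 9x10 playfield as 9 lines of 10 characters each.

Answer: .......#.#
..........
......##..
.......#..
#.........
...#..#...
...#...#.#
.#.##.####
...#.###..

Derivation:
Fill (6+0,7+0) = (6,7)
Fill (6+1,7+0) = (7,7)
Fill (6+1,7+1) = (7,8)
Fill (6+1,7+2) = (7,9)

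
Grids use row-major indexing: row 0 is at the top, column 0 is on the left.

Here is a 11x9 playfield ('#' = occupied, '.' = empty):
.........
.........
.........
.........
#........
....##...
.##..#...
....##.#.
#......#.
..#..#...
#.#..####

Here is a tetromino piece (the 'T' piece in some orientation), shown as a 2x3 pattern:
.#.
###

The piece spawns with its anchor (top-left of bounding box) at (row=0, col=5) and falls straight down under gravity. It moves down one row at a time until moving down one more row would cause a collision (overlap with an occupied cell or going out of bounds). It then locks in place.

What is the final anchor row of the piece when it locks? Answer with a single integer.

Answer: 3

Derivation:
Spawn at (row=0, col=5). Try each row:
  row 0: fits
  row 1: fits
  row 2: fits
  row 3: fits
  row 4: blocked -> lock at row 3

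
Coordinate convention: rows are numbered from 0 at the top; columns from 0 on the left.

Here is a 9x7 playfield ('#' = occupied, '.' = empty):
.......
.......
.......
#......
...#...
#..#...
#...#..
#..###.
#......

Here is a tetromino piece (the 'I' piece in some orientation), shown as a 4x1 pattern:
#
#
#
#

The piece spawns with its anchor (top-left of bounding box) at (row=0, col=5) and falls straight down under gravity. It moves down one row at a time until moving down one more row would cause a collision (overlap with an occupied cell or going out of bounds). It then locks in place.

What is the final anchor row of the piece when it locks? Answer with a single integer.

Answer: 3

Derivation:
Spawn at (row=0, col=5). Try each row:
  row 0: fits
  row 1: fits
  row 2: fits
  row 3: fits
  row 4: blocked -> lock at row 3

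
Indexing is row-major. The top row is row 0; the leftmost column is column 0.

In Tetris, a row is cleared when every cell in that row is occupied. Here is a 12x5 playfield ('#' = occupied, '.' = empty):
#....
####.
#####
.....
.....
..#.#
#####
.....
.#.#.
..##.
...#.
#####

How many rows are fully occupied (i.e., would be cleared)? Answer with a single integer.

Answer: 3

Derivation:
Check each row:
  row 0: 4 empty cells -> not full
  row 1: 1 empty cell -> not full
  row 2: 0 empty cells -> FULL (clear)
  row 3: 5 empty cells -> not full
  row 4: 5 empty cells -> not full
  row 5: 3 empty cells -> not full
  row 6: 0 empty cells -> FULL (clear)
  row 7: 5 empty cells -> not full
  row 8: 3 empty cells -> not full
  row 9: 3 empty cells -> not full
  row 10: 4 empty cells -> not full
  row 11: 0 empty cells -> FULL (clear)
Total rows cleared: 3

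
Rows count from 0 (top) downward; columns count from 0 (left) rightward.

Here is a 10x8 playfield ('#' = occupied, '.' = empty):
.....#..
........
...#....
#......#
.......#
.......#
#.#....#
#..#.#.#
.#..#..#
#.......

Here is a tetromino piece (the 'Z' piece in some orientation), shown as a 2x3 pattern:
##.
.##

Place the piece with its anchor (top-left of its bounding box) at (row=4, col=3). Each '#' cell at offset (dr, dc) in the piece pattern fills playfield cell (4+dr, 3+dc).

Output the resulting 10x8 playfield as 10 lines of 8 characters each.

Fill (4+0,3+0) = (4,3)
Fill (4+0,3+1) = (4,4)
Fill (4+1,3+1) = (5,4)
Fill (4+1,3+2) = (5,5)

Answer: .....#..
........
...#....
#......#
...##..#
....##.#
#.#....#
#..#.#.#
.#..#..#
#.......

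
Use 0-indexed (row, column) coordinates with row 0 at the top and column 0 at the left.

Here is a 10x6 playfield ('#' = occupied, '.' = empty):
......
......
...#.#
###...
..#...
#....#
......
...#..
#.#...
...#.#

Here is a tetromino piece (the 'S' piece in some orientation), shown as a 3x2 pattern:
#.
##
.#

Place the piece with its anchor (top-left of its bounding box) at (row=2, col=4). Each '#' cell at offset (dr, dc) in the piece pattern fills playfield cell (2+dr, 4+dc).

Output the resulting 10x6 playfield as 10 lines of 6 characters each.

Answer: ......
......
...###
###.##
..#..#
#....#
......
...#..
#.#...
...#.#

Derivation:
Fill (2+0,4+0) = (2,4)
Fill (2+1,4+0) = (3,4)
Fill (2+1,4+1) = (3,5)
Fill (2+2,4+1) = (4,5)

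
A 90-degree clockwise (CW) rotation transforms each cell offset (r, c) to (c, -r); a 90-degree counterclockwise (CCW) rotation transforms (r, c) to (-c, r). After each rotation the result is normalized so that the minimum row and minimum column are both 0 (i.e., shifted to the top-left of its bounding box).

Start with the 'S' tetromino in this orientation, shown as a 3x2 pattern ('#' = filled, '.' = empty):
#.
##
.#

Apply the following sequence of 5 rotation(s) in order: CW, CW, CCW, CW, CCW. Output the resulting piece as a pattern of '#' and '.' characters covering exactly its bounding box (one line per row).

Answer: .##
##.

Derivation:
Start:
#.
##
.#
After rotation 1 (CW):
.##
##.
After rotation 2 (CW):
#.
##
.#
After rotation 3 (CCW):
.##
##.
After rotation 4 (CW):
#.
##
.#
After rotation 5 (CCW):
.##
##.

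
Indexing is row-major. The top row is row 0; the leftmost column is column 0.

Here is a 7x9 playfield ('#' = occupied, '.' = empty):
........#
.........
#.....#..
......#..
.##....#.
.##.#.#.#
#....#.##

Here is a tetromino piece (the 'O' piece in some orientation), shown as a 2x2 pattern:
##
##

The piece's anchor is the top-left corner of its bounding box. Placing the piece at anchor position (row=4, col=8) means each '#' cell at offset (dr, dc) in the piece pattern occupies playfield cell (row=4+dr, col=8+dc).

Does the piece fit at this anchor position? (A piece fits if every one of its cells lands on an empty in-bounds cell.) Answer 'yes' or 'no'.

Answer: no

Derivation:
Check each piece cell at anchor (4, 8):
  offset (0,0) -> (4,8): empty -> OK
  offset (0,1) -> (4,9): out of bounds -> FAIL
  offset (1,0) -> (5,8): occupied ('#') -> FAIL
  offset (1,1) -> (5,9): out of bounds -> FAIL
All cells valid: no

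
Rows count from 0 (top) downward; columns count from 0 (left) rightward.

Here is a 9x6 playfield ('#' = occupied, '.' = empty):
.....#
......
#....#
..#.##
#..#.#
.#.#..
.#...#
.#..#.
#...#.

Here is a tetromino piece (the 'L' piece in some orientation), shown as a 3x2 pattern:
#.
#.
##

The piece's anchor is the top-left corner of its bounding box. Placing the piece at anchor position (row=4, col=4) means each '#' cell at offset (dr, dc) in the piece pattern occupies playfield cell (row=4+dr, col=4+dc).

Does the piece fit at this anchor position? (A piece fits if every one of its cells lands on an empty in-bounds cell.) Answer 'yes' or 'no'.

Answer: no

Derivation:
Check each piece cell at anchor (4, 4):
  offset (0,0) -> (4,4): empty -> OK
  offset (1,0) -> (5,4): empty -> OK
  offset (2,0) -> (6,4): empty -> OK
  offset (2,1) -> (6,5): occupied ('#') -> FAIL
All cells valid: no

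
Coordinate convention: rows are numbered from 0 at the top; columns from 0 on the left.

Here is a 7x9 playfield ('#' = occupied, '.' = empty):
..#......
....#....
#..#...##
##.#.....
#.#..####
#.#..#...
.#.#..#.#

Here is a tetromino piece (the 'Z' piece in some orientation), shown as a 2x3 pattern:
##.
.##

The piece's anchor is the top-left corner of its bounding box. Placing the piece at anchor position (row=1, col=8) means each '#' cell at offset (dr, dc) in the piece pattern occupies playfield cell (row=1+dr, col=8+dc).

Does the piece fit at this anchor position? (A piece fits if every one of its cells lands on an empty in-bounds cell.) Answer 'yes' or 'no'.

Answer: no

Derivation:
Check each piece cell at anchor (1, 8):
  offset (0,0) -> (1,8): empty -> OK
  offset (0,1) -> (1,9): out of bounds -> FAIL
  offset (1,1) -> (2,9): out of bounds -> FAIL
  offset (1,2) -> (2,10): out of bounds -> FAIL
All cells valid: no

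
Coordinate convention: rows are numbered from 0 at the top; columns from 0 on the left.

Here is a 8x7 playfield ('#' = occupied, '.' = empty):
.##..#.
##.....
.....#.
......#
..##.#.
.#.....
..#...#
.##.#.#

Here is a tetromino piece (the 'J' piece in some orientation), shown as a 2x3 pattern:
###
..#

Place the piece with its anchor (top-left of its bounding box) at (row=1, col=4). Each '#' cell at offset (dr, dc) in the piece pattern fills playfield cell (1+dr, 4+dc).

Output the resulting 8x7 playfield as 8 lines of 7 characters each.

Answer: .##..#.
##..###
.....##
......#
..##.#.
.#.....
..#...#
.##.#.#

Derivation:
Fill (1+0,4+0) = (1,4)
Fill (1+0,4+1) = (1,5)
Fill (1+0,4+2) = (1,6)
Fill (1+1,4+2) = (2,6)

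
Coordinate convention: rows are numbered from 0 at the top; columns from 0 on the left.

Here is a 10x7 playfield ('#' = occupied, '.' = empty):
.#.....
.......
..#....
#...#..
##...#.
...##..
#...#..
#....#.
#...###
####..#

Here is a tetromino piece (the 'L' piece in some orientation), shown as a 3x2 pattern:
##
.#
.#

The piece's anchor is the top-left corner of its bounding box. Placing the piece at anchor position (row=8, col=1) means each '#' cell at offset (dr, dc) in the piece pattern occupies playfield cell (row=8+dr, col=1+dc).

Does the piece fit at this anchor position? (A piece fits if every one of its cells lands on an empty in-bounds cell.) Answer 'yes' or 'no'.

Answer: no

Derivation:
Check each piece cell at anchor (8, 1):
  offset (0,0) -> (8,1): empty -> OK
  offset (0,1) -> (8,2): empty -> OK
  offset (1,1) -> (9,2): occupied ('#') -> FAIL
  offset (2,1) -> (10,2): out of bounds -> FAIL
All cells valid: no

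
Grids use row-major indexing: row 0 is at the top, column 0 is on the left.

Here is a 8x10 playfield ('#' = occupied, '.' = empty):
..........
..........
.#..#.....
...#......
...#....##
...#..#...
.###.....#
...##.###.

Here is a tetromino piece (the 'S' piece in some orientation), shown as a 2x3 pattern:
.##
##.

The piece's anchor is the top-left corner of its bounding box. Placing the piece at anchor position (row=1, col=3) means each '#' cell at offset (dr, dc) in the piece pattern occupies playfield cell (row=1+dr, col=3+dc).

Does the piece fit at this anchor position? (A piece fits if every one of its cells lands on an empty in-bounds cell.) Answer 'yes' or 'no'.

Check each piece cell at anchor (1, 3):
  offset (0,1) -> (1,4): empty -> OK
  offset (0,2) -> (1,5): empty -> OK
  offset (1,0) -> (2,3): empty -> OK
  offset (1,1) -> (2,4): occupied ('#') -> FAIL
All cells valid: no

Answer: no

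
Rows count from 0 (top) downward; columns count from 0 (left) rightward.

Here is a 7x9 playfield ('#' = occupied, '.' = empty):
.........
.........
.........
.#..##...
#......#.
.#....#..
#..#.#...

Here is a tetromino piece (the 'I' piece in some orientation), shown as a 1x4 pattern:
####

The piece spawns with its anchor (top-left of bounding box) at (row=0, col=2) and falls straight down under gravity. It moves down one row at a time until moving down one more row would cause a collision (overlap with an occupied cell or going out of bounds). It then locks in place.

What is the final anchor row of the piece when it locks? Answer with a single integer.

Answer: 2

Derivation:
Spawn at (row=0, col=2). Try each row:
  row 0: fits
  row 1: fits
  row 2: fits
  row 3: blocked -> lock at row 2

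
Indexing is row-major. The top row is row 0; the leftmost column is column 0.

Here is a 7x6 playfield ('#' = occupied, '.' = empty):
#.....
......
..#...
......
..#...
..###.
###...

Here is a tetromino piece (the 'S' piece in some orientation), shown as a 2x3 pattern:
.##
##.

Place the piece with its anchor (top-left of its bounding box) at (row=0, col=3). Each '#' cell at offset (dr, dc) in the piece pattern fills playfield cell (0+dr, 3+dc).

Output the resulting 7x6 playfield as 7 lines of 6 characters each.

Fill (0+0,3+1) = (0,4)
Fill (0+0,3+2) = (0,5)
Fill (0+1,3+0) = (1,3)
Fill (0+1,3+1) = (1,4)

Answer: #...##
...##.
..#...
......
..#...
..###.
###...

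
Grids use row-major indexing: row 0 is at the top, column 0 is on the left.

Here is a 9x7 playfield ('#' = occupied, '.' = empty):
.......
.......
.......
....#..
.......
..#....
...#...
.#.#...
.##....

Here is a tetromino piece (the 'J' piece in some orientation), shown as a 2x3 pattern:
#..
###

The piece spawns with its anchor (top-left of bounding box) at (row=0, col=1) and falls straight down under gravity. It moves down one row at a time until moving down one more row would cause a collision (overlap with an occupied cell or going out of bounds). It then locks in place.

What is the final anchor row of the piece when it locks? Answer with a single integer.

Spawn at (row=0, col=1). Try each row:
  row 0: fits
  row 1: fits
  row 2: fits
  row 3: fits
  row 4: blocked -> lock at row 3

Answer: 3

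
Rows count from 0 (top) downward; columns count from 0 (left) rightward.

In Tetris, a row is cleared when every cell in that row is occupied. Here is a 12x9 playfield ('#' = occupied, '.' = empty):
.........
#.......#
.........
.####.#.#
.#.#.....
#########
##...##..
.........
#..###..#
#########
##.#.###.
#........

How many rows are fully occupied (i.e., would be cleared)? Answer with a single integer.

Check each row:
  row 0: 9 empty cells -> not full
  row 1: 7 empty cells -> not full
  row 2: 9 empty cells -> not full
  row 3: 3 empty cells -> not full
  row 4: 7 empty cells -> not full
  row 5: 0 empty cells -> FULL (clear)
  row 6: 5 empty cells -> not full
  row 7: 9 empty cells -> not full
  row 8: 4 empty cells -> not full
  row 9: 0 empty cells -> FULL (clear)
  row 10: 3 empty cells -> not full
  row 11: 8 empty cells -> not full
Total rows cleared: 2

Answer: 2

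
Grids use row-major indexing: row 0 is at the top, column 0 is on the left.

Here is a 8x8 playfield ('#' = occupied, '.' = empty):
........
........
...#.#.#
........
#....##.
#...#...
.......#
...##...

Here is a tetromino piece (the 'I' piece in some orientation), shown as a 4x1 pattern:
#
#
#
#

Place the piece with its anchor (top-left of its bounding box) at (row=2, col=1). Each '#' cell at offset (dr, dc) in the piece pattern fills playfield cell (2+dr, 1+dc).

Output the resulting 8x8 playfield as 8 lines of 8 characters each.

Answer: ........
........
.#.#.#.#
.#......
##...##.
##..#...
.......#
...##...

Derivation:
Fill (2+0,1+0) = (2,1)
Fill (2+1,1+0) = (3,1)
Fill (2+2,1+0) = (4,1)
Fill (2+3,1+0) = (5,1)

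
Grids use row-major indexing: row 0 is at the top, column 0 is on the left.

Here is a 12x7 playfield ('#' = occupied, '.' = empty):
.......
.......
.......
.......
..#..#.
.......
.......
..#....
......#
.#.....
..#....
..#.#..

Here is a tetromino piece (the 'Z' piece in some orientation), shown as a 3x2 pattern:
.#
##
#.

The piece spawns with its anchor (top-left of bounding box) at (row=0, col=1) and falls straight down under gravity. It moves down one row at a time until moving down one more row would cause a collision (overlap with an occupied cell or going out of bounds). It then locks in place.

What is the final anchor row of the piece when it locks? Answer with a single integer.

Answer: 2

Derivation:
Spawn at (row=0, col=1). Try each row:
  row 0: fits
  row 1: fits
  row 2: fits
  row 3: blocked -> lock at row 2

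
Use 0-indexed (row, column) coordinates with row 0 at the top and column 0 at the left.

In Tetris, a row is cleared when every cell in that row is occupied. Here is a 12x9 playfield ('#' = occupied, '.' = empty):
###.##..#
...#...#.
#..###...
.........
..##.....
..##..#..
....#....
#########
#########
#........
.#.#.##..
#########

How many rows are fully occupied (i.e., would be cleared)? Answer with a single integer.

Answer: 3

Derivation:
Check each row:
  row 0: 3 empty cells -> not full
  row 1: 7 empty cells -> not full
  row 2: 5 empty cells -> not full
  row 3: 9 empty cells -> not full
  row 4: 7 empty cells -> not full
  row 5: 6 empty cells -> not full
  row 6: 8 empty cells -> not full
  row 7: 0 empty cells -> FULL (clear)
  row 8: 0 empty cells -> FULL (clear)
  row 9: 8 empty cells -> not full
  row 10: 5 empty cells -> not full
  row 11: 0 empty cells -> FULL (clear)
Total rows cleared: 3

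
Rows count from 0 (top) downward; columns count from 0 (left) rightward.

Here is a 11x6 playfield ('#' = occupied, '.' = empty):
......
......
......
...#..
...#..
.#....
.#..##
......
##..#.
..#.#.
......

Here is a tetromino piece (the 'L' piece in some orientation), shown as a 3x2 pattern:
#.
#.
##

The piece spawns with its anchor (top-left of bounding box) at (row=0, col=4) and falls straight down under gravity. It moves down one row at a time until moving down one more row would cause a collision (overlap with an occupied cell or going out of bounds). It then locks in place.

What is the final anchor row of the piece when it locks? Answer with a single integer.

Spawn at (row=0, col=4). Try each row:
  row 0: fits
  row 1: fits
  row 2: fits
  row 3: fits
  row 4: blocked -> lock at row 3

Answer: 3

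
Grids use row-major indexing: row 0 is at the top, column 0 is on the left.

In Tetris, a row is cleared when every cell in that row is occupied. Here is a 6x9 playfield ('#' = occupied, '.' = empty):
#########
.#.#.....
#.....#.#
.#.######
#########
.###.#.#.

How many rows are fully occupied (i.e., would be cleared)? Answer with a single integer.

Answer: 2

Derivation:
Check each row:
  row 0: 0 empty cells -> FULL (clear)
  row 1: 7 empty cells -> not full
  row 2: 6 empty cells -> not full
  row 3: 2 empty cells -> not full
  row 4: 0 empty cells -> FULL (clear)
  row 5: 4 empty cells -> not full
Total rows cleared: 2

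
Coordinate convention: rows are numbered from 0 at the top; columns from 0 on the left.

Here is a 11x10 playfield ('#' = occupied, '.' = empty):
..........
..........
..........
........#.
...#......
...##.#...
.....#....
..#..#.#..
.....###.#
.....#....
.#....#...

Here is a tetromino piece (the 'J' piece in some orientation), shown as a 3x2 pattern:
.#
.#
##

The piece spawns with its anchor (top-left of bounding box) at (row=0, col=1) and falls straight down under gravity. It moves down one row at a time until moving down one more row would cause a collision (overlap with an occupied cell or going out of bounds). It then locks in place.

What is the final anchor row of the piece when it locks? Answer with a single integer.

Spawn at (row=0, col=1). Try each row:
  row 0: fits
  row 1: fits
  row 2: fits
  row 3: fits
  row 4: fits
  row 5: blocked -> lock at row 4

Answer: 4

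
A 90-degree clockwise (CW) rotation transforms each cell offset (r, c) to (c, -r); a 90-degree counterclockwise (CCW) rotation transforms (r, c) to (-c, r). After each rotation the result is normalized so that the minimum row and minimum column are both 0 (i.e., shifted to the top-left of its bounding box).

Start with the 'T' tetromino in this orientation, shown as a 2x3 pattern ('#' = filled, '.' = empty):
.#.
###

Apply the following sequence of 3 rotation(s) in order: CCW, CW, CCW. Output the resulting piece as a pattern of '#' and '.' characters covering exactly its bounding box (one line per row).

Start:
.#.
###
After rotation 1 (CCW):
.#
##
.#
After rotation 2 (CW):
.#.
###
After rotation 3 (CCW):
.#
##
.#

Answer: .#
##
.#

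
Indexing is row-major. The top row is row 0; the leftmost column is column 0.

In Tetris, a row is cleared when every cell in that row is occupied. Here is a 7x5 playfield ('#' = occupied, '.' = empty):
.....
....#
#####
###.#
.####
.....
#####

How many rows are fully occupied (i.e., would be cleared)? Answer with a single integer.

Answer: 2

Derivation:
Check each row:
  row 0: 5 empty cells -> not full
  row 1: 4 empty cells -> not full
  row 2: 0 empty cells -> FULL (clear)
  row 3: 1 empty cell -> not full
  row 4: 1 empty cell -> not full
  row 5: 5 empty cells -> not full
  row 6: 0 empty cells -> FULL (clear)
Total rows cleared: 2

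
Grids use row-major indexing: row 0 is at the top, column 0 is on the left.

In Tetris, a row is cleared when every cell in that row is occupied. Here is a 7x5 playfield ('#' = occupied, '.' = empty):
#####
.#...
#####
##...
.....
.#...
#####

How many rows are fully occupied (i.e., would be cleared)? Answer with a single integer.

Check each row:
  row 0: 0 empty cells -> FULL (clear)
  row 1: 4 empty cells -> not full
  row 2: 0 empty cells -> FULL (clear)
  row 3: 3 empty cells -> not full
  row 4: 5 empty cells -> not full
  row 5: 4 empty cells -> not full
  row 6: 0 empty cells -> FULL (clear)
Total rows cleared: 3

Answer: 3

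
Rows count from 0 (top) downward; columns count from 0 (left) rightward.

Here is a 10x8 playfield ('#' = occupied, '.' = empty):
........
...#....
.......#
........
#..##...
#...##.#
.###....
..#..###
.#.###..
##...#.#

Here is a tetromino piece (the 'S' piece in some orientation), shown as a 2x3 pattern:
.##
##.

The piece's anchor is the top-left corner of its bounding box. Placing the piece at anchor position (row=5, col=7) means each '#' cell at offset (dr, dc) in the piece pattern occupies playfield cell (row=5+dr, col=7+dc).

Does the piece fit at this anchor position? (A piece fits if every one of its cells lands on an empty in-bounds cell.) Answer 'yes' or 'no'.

Check each piece cell at anchor (5, 7):
  offset (0,1) -> (5,8): out of bounds -> FAIL
  offset (0,2) -> (5,9): out of bounds -> FAIL
  offset (1,0) -> (6,7): empty -> OK
  offset (1,1) -> (6,8): out of bounds -> FAIL
All cells valid: no

Answer: no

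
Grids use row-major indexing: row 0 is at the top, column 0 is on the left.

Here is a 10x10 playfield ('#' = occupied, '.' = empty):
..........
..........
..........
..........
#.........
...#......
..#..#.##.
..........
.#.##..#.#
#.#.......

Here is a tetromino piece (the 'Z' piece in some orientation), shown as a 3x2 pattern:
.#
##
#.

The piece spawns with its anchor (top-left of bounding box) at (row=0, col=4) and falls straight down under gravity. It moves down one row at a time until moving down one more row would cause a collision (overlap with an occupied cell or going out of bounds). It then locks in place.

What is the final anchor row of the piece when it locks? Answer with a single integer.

Spawn at (row=0, col=4). Try each row:
  row 0: fits
  row 1: fits
  row 2: fits
  row 3: fits
  row 4: fits
  row 5: blocked -> lock at row 4

Answer: 4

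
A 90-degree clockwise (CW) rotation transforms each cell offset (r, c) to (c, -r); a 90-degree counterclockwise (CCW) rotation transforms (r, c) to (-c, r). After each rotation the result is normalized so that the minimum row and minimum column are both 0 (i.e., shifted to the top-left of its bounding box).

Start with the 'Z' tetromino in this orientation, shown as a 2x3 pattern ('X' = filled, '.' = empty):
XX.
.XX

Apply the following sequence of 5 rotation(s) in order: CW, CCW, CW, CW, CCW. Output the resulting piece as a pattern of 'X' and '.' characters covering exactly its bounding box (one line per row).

Answer: .X
XX
X.

Derivation:
Start:
XX.
.XX
After rotation 1 (CW):
.X
XX
X.
After rotation 2 (CCW):
XX.
.XX
After rotation 3 (CW):
.X
XX
X.
After rotation 4 (CW):
XX.
.XX
After rotation 5 (CCW):
.X
XX
X.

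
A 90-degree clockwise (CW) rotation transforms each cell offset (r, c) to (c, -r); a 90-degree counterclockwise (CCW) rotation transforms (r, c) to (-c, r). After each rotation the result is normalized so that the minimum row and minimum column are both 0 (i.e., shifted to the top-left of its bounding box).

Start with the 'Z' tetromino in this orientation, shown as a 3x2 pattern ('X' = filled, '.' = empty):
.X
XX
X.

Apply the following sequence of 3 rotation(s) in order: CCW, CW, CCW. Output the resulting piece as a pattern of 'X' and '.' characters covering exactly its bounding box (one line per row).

Answer: XX.
.XX

Derivation:
Start:
.X
XX
X.
After rotation 1 (CCW):
XX.
.XX
After rotation 2 (CW):
.X
XX
X.
After rotation 3 (CCW):
XX.
.XX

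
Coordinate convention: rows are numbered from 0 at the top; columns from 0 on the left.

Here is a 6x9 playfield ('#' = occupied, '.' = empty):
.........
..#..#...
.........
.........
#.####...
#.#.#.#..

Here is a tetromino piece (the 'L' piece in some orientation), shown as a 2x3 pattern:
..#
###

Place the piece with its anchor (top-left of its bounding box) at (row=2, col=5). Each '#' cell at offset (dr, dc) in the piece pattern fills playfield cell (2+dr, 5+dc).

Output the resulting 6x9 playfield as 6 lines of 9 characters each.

Fill (2+0,5+2) = (2,7)
Fill (2+1,5+0) = (3,5)
Fill (2+1,5+1) = (3,6)
Fill (2+1,5+2) = (3,7)

Answer: .........
..#..#...
.......#.
.....###.
#.####...
#.#.#.#..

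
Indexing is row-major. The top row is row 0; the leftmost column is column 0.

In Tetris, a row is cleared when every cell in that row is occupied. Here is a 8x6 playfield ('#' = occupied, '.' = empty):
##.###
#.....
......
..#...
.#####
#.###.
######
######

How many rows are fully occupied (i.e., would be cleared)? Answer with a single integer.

Answer: 2

Derivation:
Check each row:
  row 0: 1 empty cell -> not full
  row 1: 5 empty cells -> not full
  row 2: 6 empty cells -> not full
  row 3: 5 empty cells -> not full
  row 4: 1 empty cell -> not full
  row 5: 2 empty cells -> not full
  row 6: 0 empty cells -> FULL (clear)
  row 7: 0 empty cells -> FULL (clear)
Total rows cleared: 2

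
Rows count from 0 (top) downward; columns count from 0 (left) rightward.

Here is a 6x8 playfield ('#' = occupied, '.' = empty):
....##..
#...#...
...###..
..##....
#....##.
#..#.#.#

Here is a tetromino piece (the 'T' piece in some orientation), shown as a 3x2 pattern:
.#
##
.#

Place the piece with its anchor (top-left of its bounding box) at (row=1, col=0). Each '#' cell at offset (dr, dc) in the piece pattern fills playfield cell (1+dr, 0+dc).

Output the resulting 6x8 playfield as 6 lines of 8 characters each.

Answer: ....##..
##..#...
##.###..
.###....
#....##.
#..#.#.#

Derivation:
Fill (1+0,0+1) = (1,1)
Fill (1+1,0+0) = (2,0)
Fill (1+1,0+1) = (2,1)
Fill (1+2,0+1) = (3,1)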